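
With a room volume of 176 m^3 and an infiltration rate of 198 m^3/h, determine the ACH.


ACH = flow / volume
ACH = 198 / 176
ACH = 1.125

1.125


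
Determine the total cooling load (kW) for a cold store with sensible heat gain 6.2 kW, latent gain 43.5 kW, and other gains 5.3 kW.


Q_total = Q_s + Q_l + Q_misc
Q_total = 6.2 + 43.5 + 5.3
Q_total = 55.0 kW

55.0


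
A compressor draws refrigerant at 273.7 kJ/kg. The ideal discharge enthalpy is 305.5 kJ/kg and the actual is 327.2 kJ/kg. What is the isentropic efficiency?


dh_ideal = 305.5 - 273.7 = 31.8 kJ/kg
dh_actual = 327.2 - 273.7 = 53.5 kJ/kg
eta_s = dh_ideal / dh_actual = 31.8 / 53.5
eta_s = 0.5944

0.5944


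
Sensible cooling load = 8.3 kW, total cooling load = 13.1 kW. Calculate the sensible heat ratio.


SHR = Q_sensible / Q_total
SHR = 8.3 / 13.1
SHR = 0.634

0.634


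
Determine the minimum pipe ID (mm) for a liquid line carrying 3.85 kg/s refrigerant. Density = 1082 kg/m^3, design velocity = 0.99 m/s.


A = m_dot / (rho * v) = 3.85 / (1082 * 0.99) = 0.00359416718 m^2
d = sqrt(4*A/pi) * 1000
d = 67.6 mm

67.6


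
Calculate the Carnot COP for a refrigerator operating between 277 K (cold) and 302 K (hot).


dT = 302 - 277 = 25 K
COP_carnot = T_cold / dT = 277 / 25
COP_carnot = 11.08

11.08


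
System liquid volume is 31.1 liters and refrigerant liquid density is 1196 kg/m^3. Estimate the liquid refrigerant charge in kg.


Charge = V * rho / 1000
Charge = 31.1 * 1196 / 1000
Charge = 37.2 kg

37.2


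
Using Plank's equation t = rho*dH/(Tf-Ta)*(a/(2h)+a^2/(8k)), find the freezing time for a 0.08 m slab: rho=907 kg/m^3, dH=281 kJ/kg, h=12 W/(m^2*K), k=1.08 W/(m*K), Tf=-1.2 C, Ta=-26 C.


dT = -1.2 - (-26) = 24.8 K
term1 = a/(2h) = 0.08/(2*12) = 0.003333333333
term2 = a^2/(8k) = 0.08^2/(8*1.08) = 0.0007407407407
t = rho*dH*1000/dT * (term1 + term2)
t = 907*281*1000/24.8 * (0.003333333333 + 0.0007407407407)
t = 41869 s

41869


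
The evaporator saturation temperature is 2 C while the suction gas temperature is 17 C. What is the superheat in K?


Superheat = T_suction - T_evap
Superheat = 17 - (2)
Superheat = 15 K

15


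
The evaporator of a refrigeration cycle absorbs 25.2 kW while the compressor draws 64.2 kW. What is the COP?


COP = Q_evap / W
COP = 25.2 / 64.2
COP = 0.393

0.393


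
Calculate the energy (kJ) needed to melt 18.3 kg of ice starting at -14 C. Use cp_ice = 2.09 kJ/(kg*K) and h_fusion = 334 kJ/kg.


Sensible heat = cp * dT = 2.09 * 14 = 29.26 kJ/kg
Total per kg = 29.26 + 334 = 363.26 kJ/kg
Q = m * total = 18.3 * 363.26
Q = 6647.7 kJ

6647.7


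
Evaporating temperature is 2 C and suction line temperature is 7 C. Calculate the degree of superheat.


Superheat = T_suction - T_evap
Superheat = 7 - (2)
Superheat = 5 K

5


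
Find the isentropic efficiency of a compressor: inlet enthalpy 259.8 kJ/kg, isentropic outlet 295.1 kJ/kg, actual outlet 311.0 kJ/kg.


dh_ideal = 295.1 - 259.8 = 35.3 kJ/kg
dh_actual = 311.0 - 259.8 = 51.2 kJ/kg
eta_s = dh_ideal / dh_actual = 35.3 / 51.2
eta_s = 0.6895

0.6895


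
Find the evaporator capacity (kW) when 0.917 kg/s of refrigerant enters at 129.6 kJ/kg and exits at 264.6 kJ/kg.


dh = 264.6 - 129.6 = 135.0 kJ/kg
Q_evap = m_dot * dh = 0.917 * 135.0
Q_evap = 123.8 kW

123.8


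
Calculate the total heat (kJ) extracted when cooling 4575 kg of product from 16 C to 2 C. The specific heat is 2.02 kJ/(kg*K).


dT = 16 - (2) = 14 K
Q = m * cp * dT = 4575 * 2.02 * 14
Q = 129381 kJ

129381


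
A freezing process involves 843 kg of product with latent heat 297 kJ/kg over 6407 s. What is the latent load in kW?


Q_lat = m * h_fg / t
Q_lat = 843 * 297 / 6407
Q_lat = 39.08 kW

39.08


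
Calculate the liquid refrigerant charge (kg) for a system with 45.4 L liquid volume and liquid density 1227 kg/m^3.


Charge = V * rho / 1000
Charge = 45.4 * 1227 / 1000
Charge = 55.71 kg

55.71


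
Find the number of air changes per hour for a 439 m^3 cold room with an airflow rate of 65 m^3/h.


ACH = flow / volume
ACH = 65 / 439
ACH = 0.148

0.148


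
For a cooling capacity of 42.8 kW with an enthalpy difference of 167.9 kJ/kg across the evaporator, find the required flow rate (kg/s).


m_dot = Q / dh
m_dot = 42.8 / 167.9
m_dot = 0.2549 kg/s

0.2549


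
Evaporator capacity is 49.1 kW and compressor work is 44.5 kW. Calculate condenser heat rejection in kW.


Q_cond = Q_evap + W
Q_cond = 49.1 + 44.5
Q_cond = 93.6 kW

93.6


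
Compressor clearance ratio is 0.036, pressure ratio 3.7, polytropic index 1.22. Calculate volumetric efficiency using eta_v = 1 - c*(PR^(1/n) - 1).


PR^(1/n) = 3.7^(1/1.22) = 2.92239636
eta_v = 1 - 0.036 * (2.92239636 - 1)
eta_v = 0.9308

0.9308


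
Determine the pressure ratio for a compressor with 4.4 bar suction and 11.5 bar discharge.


PR = P_high / P_low
PR = 11.5 / 4.4
PR = 2.614

2.614


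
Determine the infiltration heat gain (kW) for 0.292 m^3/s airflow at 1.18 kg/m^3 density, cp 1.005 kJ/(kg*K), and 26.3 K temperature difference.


Q = V_dot * rho * cp * dT
Q = 0.292 * 1.18 * 1.005 * 26.3
Q = 9.107 kW

9.107


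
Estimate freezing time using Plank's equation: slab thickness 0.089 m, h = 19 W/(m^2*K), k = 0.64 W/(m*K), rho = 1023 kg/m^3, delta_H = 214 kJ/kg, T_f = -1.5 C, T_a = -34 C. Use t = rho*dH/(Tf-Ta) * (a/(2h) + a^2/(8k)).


dT = -1.5 - (-34) = 32.5 K
term1 = a/(2h) = 0.089/(2*19) = 0.002342105263
term2 = a^2/(8k) = 0.089^2/(8*0.64) = 0.001547070312
t = rho*dH*1000/dT * (term1 + term2)
t = 1023*214*1000/32.5 * (0.002342105263 + 0.001547070312)
t = 26198 s

26198


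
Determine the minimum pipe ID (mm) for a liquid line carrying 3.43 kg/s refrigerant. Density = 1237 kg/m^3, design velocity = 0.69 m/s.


A = m_dot / (rho * v) = 3.43 / (1237 * 0.69) = 0.004018605087 m^2
d = sqrt(4*A/pi) * 1000
d = 71.5 mm

71.5


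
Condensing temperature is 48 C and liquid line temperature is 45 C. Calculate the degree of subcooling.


Subcooling = T_cond - T_liquid
Subcooling = 48 - 45
Subcooling = 3 K

3


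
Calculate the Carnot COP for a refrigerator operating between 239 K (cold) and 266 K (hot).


dT = 266 - 239 = 27 K
COP_carnot = T_cold / dT = 239 / 27
COP_carnot = 8.852

8.852


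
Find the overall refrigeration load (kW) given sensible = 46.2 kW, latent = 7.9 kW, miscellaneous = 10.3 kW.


Q_total = Q_s + Q_l + Q_misc
Q_total = 46.2 + 7.9 + 10.3
Q_total = 64.4 kW

64.4


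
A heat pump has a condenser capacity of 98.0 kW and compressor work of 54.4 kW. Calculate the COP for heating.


COP_hp = Q_cond / W
COP_hp = 98.0 / 54.4
COP_hp = 1.801

1.801


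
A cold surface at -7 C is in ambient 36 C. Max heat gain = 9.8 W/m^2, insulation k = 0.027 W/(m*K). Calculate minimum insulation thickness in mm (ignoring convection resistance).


dT = 36 - (-7) = 43 K
thickness = k * dT / q_max * 1000
thickness = 0.027 * 43 / 9.8 * 1000
thickness = 118.5 mm

118.5


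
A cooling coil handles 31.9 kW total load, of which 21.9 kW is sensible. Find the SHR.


SHR = Q_sensible / Q_total
SHR = 21.9 / 31.9
SHR = 0.687

0.687


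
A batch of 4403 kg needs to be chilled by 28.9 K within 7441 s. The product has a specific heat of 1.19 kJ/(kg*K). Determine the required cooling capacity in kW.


Q = m * cp * dT / t
Q = 4403 * 1.19 * 28.9 / 7441
Q = 20.35 kW

20.35


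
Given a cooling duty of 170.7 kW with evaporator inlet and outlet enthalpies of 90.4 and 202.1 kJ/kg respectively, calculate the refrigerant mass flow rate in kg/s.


dh = 202.1 - 90.4 = 111.7 kJ/kg
m_dot = Q / dh = 170.7 / 111.7 = 1.5282 kg/s

1.5282


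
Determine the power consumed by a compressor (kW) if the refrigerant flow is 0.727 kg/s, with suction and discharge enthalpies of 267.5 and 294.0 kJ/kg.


dh = 294.0 - 267.5 = 26.5 kJ/kg
W = m_dot * dh = 0.727 * 26.5 = 19.27 kW

19.27


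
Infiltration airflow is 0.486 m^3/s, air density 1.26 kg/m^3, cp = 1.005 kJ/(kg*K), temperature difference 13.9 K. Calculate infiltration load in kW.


Q = V_dot * rho * cp * dT
Q = 0.486 * 1.26 * 1.005 * 13.9
Q = 8.554 kW

8.554


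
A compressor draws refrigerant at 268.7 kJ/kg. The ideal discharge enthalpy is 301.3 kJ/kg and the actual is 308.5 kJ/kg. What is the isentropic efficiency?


dh_ideal = 301.3 - 268.7 = 32.6 kJ/kg
dh_actual = 308.5 - 268.7 = 39.8 kJ/kg
eta_s = dh_ideal / dh_actual = 32.6 / 39.8
eta_s = 0.8191

0.8191


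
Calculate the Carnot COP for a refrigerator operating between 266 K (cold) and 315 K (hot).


dT = 315 - 266 = 49 K
COP_carnot = T_cold / dT = 266 / 49
COP_carnot = 5.429

5.429


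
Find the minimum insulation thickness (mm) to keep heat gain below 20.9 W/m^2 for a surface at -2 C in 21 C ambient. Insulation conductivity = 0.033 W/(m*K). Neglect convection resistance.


dT = 21 - (-2) = 23 K
thickness = k * dT / q_max * 1000
thickness = 0.033 * 23 / 20.9 * 1000
thickness = 36.3 mm

36.3


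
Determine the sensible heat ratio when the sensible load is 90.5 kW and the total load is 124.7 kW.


SHR = Q_sensible / Q_total
SHR = 90.5 / 124.7
SHR = 0.726

0.726


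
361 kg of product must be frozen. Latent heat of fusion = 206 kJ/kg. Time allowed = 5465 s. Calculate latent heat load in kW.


Q_lat = m * h_fg / t
Q_lat = 361 * 206 / 5465
Q_lat = 13.61 kW

13.61


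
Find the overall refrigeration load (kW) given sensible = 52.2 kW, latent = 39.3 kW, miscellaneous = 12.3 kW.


Q_total = Q_s + Q_l + Q_misc
Q_total = 52.2 + 39.3 + 12.3
Q_total = 103.8 kW

103.8


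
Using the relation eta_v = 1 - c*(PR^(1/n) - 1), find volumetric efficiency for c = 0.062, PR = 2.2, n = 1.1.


PR^(1/n) = 2.2^(1/1.1) = 2.04782738
eta_v = 1 - 0.062 * (2.04782738 - 1)
eta_v = 0.935

0.935


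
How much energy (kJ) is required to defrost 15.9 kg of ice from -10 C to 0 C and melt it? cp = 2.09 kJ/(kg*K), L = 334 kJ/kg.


Sensible heat = cp * dT = 2.09 * 10 = 20.9 kJ/kg
Total per kg = 20.9 + 334 = 354.9 kJ/kg
Q = m * total = 15.9 * 354.9
Q = 5642.9 kJ

5642.9


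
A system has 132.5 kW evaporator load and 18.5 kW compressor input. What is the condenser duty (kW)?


Q_cond = Q_evap + W
Q_cond = 132.5 + 18.5
Q_cond = 151.0 kW

151.0


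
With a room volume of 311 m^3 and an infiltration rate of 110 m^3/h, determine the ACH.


ACH = flow / volume
ACH = 110 / 311
ACH = 0.354

0.354


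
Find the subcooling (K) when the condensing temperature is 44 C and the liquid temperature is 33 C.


Subcooling = T_cond - T_liquid
Subcooling = 44 - 33
Subcooling = 11 K

11


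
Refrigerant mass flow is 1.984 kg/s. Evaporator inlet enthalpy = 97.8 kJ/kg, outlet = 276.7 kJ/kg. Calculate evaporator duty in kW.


dh = 276.7 - 97.8 = 178.9 kJ/kg
Q_evap = m_dot * dh = 1.984 * 178.9
Q_evap = 354.94 kW

354.94


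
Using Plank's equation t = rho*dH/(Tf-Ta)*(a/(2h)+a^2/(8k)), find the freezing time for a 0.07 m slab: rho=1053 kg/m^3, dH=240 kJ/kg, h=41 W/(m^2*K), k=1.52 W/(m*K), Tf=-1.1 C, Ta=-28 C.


dT = -1.1 - (-28) = 26.9 K
term1 = a/(2h) = 0.07/(2*41) = 0.0008536585366
term2 = a^2/(8k) = 0.07^2/(8*1.52) = 0.0004029605263
t = rho*dH*1000/dT * (term1 + term2)
t = 1053*240*1000/26.9 * (0.0008536585366 + 0.0004029605263)
t = 11806 s

11806


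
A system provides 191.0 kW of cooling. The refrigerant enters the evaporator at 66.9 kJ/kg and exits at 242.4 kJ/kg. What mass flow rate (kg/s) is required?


dh = 242.4 - 66.9 = 175.5 kJ/kg
m_dot = Q / dh = 191.0 / 175.5 = 1.0883 kg/s

1.0883


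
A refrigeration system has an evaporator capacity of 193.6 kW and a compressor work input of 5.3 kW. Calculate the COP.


COP = Q_evap / W
COP = 193.6 / 5.3
COP = 36.528

36.528


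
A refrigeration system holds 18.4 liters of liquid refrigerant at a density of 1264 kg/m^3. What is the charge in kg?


Charge = V * rho / 1000
Charge = 18.4 * 1264 / 1000
Charge = 23.26 kg

23.26


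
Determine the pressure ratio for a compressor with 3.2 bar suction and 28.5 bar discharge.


PR = P_high / P_low
PR = 28.5 / 3.2
PR = 8.906

8.906


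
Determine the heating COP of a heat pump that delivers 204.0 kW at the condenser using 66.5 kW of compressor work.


COP_hp = Q_cond / W
COP_hp = 204.0 / 66.5
COP_hp = 3.068

3.068


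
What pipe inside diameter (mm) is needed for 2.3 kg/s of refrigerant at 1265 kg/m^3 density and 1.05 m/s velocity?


A = m_dot / (rho * v) = 2.3 / (1265 * 1.05) = 0.001731601732 m^2
d = sqrt(4*A/pi) * 1000
d = 47.0 mm

47.0


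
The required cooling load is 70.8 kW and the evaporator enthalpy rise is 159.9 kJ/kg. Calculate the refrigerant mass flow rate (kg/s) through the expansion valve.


m_dot = Q / dh
m_dot = 70.8 / 159.9
m_dot = 0.4428 kg/s

0.4428


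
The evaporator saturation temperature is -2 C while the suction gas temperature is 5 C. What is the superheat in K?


Superheat = T_suction - T_evap
Superheat = 5 - (-2)
Superheat = 7 K

7


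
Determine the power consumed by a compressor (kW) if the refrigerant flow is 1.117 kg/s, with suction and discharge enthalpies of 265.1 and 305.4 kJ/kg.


dh = 305.4 - 265.1 = 40.3 kJ/kg
W = m_dot * dh = 1.117 * 40.3 = 45.02 kW

45.02


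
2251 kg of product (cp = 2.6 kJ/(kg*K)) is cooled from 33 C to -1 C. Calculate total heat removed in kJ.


dT = 33 - (-1) = 34 K
Q = m * cp * dT = 2251 * 2.6 * 34
Q = 198988 kJ

198988


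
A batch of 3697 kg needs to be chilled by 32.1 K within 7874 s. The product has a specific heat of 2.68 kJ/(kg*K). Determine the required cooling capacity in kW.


Q = m * cp * dT / t
Q = 3697 * 2.68 * 32.1 / 7874
Q = 40.392 kW

40.392


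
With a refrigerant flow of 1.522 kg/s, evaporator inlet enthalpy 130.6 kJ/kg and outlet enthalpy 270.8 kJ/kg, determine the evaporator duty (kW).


dh = 270.8 - 130.6 = 140.2 kJ/kg
Q_evap = m_dot * dh = 1.522 * 140.2
Q_evap = 213.38 kW

213.38


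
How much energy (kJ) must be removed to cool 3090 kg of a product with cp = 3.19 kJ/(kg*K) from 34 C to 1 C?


dT = 34 - (1) = 33 K
Q = m * cp * dT = 3090 * 3.19 * 33
Q = 325284 kJ

325284


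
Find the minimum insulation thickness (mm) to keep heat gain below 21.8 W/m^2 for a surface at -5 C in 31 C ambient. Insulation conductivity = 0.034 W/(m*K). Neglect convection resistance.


dT = 31 - (-5) = 36 K
thickness = k * dT / q_max * 1000
thickness = 0.034 * 36 / 21.8 * 1000
thickness = 56.1 mm

56.1


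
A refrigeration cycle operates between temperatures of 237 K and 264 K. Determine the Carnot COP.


dT = 264 - 237 = 27 K
COP_carnot = T_cold / dT = 237 / 27
COP_carnot = 8.778

8.778


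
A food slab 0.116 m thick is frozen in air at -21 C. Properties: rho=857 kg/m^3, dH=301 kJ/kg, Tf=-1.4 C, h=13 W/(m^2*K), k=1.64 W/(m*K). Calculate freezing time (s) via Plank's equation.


dT = -1.4 - (-21) = 19.6 K
term1 = a/(2h) = 0.116/(2*13) = 0.004461538462
term2 = a^2/(8k) = 0.116^2/(8*1.64) = 0.001025609756
t = rho*dH*1000/dT * (term1 + term2)
t = 857*301*1000/19.6 * (0.004461538462 + 0.001025609756)
t = 72217 s

72217


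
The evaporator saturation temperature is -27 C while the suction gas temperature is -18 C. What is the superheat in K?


Superheat = T_suction - T_evap
Superheat = -18 - (-27)
Superheat = 9 K

9


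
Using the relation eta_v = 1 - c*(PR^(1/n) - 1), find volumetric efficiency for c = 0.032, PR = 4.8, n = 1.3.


PR^(1/n) = 4.8^(1/1.3) = 3.34219451
eta_v = 1 - 0.032 * (3.34219451 - 1)
eta_v = 0.925

0.925


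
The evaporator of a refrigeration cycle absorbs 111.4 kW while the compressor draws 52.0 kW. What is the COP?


COP = Q_evap / W
COP = 111.4 / 52.0
COP = 2.142

2.142


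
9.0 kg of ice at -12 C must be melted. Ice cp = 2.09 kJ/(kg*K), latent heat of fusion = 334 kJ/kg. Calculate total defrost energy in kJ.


Sensible heat = cp * dT = 2.09 * 12 = 25.08 kJ/kg
Total per kg = 25.08 + 334 = 359.08 kJ/kg
Q = m * total = 9.0 * 359.08
Q = 3231.7 kJ

3231.7


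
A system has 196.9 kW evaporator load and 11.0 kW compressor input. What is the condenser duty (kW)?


Q_cond = Q_evap + W
Q_cond = 196.9 + 11.0
Q_cond = 207.9 kW

207.9


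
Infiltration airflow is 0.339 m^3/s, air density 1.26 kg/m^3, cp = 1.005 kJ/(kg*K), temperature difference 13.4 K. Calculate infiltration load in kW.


Q = V_dot * rho * cp * dT
Q = 0.339 * 1.26 * 1.005 * 13.4
Q = 5.752 kW

5.752


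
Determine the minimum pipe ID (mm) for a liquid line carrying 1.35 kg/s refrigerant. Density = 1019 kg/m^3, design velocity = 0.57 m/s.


A = m_dot / (rho * v) = 1.35 / (1019 * 0.57) = 0.002324260111 m^2
d = sqrt(4*A/pi) * 1000
d = 54.4 mm

54.4


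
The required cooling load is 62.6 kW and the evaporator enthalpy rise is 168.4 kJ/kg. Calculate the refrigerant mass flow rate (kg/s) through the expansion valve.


m_dot = Q / dh
m_dot = 62.6 / 168.4
m_dot = 0.3717 kg/s

0.3717


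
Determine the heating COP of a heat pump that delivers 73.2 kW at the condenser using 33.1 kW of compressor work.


COP_hp = Q_cond / W
COP_hp = 73.2 / 33.1
COP_hp = 2.211

2.211


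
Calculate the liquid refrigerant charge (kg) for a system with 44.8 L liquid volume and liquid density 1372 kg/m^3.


Charge = V * rho / 1000
Charge = 44.8 * 1372 / 1000
Charge = 61.47 kg

61.47


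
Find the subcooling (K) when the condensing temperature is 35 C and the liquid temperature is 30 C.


Subcooling = T_cond - T_liquid
Subcooling = 35 - 30
Subcooling = 5 K

5


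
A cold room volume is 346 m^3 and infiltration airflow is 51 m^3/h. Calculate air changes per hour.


ACH = flow / volume
ACH = 51 / 346
ACH = 0.147

0.147


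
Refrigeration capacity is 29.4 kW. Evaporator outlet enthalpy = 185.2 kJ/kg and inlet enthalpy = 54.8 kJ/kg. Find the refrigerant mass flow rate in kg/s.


dh = 185.2 - 54.8 = 130.4 kJ/kg
m_dot = Q / dh = 29.4 / 130.4 = 0.2255 kg/s

0.2255


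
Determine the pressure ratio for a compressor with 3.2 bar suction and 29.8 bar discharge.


PR = P_high / P_low
PR = 29.8 / 3.2
PR = 9.313

9.313


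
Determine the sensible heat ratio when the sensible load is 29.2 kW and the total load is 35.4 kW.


SHR = Q_sensible / Q_total
SHR = 29.2 / 35.4
SHR = 0.825

0.825


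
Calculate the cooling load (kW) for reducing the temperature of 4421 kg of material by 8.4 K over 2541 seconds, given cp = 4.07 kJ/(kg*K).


Q = m * cp * dT / t
Q = 4421 * 4.07 * 8.4 / 2541
Q = 59.483 kW

59.483


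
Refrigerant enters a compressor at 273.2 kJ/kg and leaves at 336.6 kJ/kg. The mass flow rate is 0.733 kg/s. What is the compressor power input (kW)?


dh = 336.6 - 273.2 = 63.4 kJ/kg
W = m_dot * dh = 0.733 * 63.4 = 46.47 kW

46.47


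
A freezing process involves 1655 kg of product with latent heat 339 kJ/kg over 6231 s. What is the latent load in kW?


Q_lat = m * h_fg / t
Q_lat = 1655 * 339 / 6231
Q_lat = 90.04 kW

90.04


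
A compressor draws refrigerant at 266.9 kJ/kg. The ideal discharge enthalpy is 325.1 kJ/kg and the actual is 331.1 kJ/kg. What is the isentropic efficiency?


dh_ideal = 325.1 - 266.9 = 58.2 kJ/kg
dh_actual = 331.1 - 266.9 = 64.2 kJ/kg
eta_s = dh_ideal / dh_actual = 58.2 / 64.2
eta_s = 0.9065

0.9065


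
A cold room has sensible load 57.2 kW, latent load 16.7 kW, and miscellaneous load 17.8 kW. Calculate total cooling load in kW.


Q_total = Q_s + Q_l + Q_misc
Q_total = 57.2 + 16.7 + 17.8
Q_total = 91.7 kW

91.7


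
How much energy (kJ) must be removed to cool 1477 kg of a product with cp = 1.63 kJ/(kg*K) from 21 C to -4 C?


dT = 21 - (-4) = 25 K
Q = m * cp * dT = 1477 * 1.63 * 25
Q = 60188 kJ

60188


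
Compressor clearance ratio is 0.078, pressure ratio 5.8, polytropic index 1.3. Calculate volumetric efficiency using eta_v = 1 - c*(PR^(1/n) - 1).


PR^(1/n) = 5.8^(1/1.3) = 3.86591502
eta_v = 1 - 0.078 * (3.86591502 - 1)
eta_v = 0.7765

0.7765


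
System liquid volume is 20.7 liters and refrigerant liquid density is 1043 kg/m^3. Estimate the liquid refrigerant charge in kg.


Charge = V * rho / 1000
Charge = 20.7 * 1043 / 1000
Charge = 21.59 kg

21.59


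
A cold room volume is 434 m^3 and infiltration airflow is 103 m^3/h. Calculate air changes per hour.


ACH = flow / volume
ACH = 103 / 434
ACH = 0.237

0.237


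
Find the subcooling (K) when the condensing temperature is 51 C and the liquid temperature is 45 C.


Subcooling = T_cond - T_liquid
Subcooling = 51 - 45
Subcooling = 6 K

6


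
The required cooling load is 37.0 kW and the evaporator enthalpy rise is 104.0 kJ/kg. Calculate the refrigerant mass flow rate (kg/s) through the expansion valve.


m_dot = Q / dh
m_dot = 37.0 / 104.0
m_dot = 0.3558 kg/s

0.3558


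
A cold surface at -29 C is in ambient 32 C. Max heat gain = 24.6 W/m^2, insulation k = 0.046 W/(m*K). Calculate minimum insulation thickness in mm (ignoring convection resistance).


dT = 32 - (-29) = 61 K
thickness = k * dT / q_max * 1000
thickness = 0.046 * 61 / 24.6 * 1000
thickness = 114.1 mm

114.1


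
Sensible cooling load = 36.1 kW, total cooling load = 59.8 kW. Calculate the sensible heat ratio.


SHR = Q_sensible / Q_total
SHR = 36.1 / 59.8
SHR = 0.604

0.604


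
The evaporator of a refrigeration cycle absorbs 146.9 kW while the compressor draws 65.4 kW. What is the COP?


COP = Q_evap / W
COP = 146.9 / 65.4
COP = 2.246

2.246


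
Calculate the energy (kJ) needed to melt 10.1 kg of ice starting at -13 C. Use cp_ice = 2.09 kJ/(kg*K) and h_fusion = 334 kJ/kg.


Sensible heat = cp * dT = 2.09 * 13 = 27.17 kJ/kg
Total per kg = 27.17 + 334 = 361.17 kJ/kg
Q = m * total = 10.1 * 361.17
Q = 3647.8 kJ

3647.8


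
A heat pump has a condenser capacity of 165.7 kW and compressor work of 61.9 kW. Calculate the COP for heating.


COP_hp = Q_cond / W
COP_hp = 165.7 / 61.9
COP_hp = 2.677

2.677


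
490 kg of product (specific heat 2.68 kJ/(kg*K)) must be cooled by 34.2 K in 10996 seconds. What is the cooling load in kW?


Q = m * cp * dT / t
Q = 490 * 2.68 * 34.2 / 10996
Q = 4.084 kW

4.084


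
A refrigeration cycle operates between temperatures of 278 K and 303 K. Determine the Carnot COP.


dT = 303 - 278 = 25 K
COP_carnot = T_cold / dT = 278 / 25
COP_carnot = 11.12

11.12


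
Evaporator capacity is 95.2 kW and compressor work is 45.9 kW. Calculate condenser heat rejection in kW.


Q_cond = Q_evap + W
Q_cond = 95.2 + 45.9
Q_cond = 141.1 kW

141.1


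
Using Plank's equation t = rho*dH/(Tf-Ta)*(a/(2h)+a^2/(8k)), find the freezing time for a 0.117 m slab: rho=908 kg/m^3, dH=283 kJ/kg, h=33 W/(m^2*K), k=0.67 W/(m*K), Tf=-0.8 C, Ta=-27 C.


dT = -0.8 - (-27) = 26.2 K
term1 = a/(2h) = 0.117/(2*33) = 0.001772727273
term2 = a^2/(8k) = 0.117^2/(8*0.67) = 0.00255391791
t = rho*dH*1000/dT * (term1 + term2)
t = 908*283*1000/26.2 * (0.001772727273 + 0.00255391791)
t = 42435 s

42435


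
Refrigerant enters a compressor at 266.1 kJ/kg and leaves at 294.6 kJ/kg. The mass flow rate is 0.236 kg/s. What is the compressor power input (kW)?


dh = 294.6 - 266.1 = 28.5 kJ/kg
W = m_dot * dh = 0.236 * 28.5 = 6.73 kW

6.73


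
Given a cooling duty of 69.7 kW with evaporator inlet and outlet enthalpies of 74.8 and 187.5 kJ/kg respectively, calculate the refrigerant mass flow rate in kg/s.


dh = 187.5 - 74.8 = 112.7 kJ/kg
m_dot = Q / dh = 69.7 / 112.7 = 0.6185 kg/s

0.6185


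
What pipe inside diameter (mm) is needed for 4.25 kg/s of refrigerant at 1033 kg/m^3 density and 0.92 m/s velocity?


A = m_dot / (rho * v) = 4.25 / (1033 * 0.92) = 0.004471989562 m^2
d = sqrt(4*A/pi) * 1000
d = 75.5 mm

75.5


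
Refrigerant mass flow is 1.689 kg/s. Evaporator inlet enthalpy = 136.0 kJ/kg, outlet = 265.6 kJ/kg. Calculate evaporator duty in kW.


dh = 265.6 - 136.0 = 129.6 kJ/kg
Q_evap = m_dot * dh = 1.689 * 129.6
Q_evap = 218.89 kW

218.89


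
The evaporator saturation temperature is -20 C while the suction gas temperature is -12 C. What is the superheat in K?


Superheat = T_suction - T_evap
Superheat = -12 - (-20)
Superheat = 8 K

8


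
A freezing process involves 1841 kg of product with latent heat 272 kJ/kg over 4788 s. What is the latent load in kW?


Q_lat = m * h_fg / t
Q_lat = 1841 * 272 / 4788
Q_lat = 104.58 kW

104.58


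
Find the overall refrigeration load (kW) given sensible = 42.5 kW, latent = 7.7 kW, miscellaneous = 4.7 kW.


Q_total = Q_s + Q_l + Q_misc
Q_total = 42.5 + 7.7 + 4.7
Q_total = 54.9 kW

54.9


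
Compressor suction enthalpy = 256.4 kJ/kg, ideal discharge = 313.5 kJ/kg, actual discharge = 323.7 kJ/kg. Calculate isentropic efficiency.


dh_ideal = 313.5 - 256.4 = 57.1 kJ/kg
dh_actual = 323.7 - 256.4 = 67.3 kJ/kg
eta_s = dh_ideal / dh_actual = 57.1 / 67.3
eta_s = 0.8484

0.8484


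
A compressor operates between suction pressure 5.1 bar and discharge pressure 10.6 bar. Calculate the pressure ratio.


PR = P_high / P_low
PR = 10.6 / 5.1
PR = 2.078

2.078


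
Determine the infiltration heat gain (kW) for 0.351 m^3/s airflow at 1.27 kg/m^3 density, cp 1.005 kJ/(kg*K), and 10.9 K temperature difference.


Q = V_dot * rho * cp * dT
Q = 0.351 * 1.27 * 1.005 * 10.9
Q = 4.883 kW

4.883


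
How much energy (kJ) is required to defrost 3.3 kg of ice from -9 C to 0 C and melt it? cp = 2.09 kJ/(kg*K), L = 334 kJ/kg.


Sensible heat = cp * dT = 2.09 * 9 = 18.81 kJ/kg
Total per kg = 18.81 + 334 = 352.81 kJ/kg
Q = m * total = 3.3 * 352.81
Q = 1164.3 kJ

1164.3


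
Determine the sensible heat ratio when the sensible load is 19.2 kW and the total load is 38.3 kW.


SHR = Q_sensible / Q_total
SHR = 19.2 / 38.3
SHR = 0.501

0.501


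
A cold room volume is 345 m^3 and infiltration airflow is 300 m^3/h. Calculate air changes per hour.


ACH = flow / volume
ACH = 300 / 345
ACH = 0.87

0.87


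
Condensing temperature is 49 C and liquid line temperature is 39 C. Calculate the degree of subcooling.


Subcooling = T_cond - T_liquid
Subcooling = 49 - 39
Subcooling = 10 K

10


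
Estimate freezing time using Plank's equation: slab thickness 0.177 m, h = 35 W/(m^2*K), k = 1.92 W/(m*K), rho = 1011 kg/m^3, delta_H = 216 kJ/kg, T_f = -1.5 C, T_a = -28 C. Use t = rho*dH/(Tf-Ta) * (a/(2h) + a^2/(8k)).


dT = -1.5 - (-28) = 26.5 K
term1 = a/(2h) = 0.177/(2*35) = 0.002528571429
term2 = a^2/(8k) = 0.177^2/(8*1.92) = 0.002039648438
t = rho*dH*1000/dT * (term1 + term2)
t = 1011*216*1000/26.5 * (0.002528571429 + 0.002039648438)
t = 37645 s

37645


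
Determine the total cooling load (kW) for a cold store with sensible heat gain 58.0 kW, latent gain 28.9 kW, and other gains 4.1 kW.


Q_total = Q_s + Q_l + Q_misc
Q_total = 58.0 + 28.9 + 4.1
Q_total = 91.0 kW

91.0


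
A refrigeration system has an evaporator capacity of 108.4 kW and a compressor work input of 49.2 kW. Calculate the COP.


COP = Q_evap / W
COP = 108.4 / 49.2
COP = 2.203

2.203


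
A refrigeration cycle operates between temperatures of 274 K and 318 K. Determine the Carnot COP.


dT = 318 - 274 = 44 K
COP_carnot = T_cold / dT = 274 / 44
COP_carnot = 6.227

6.227


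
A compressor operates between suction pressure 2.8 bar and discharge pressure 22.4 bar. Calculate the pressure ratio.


PR = P_high / P_low
PR = 22.4 / 2.8
PR = 8.0

8.0


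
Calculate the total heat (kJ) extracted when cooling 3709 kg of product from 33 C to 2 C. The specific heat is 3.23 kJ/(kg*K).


dT = 33 - (2) = 31 K
Q = m * cp * dT = 3709 * 3.23 * 31
Q = 371382 kJ

371382


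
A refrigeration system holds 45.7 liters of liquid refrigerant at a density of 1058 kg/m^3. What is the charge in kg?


Charge = V * rho / 1000
Charge = 45.7 * 1058 / 1000
Charge = 48.35 kg

48.35


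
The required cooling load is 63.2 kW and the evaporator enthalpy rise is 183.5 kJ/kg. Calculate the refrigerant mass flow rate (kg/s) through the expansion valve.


m_dot = Q / dh
m_dot = 63.2 / 183.5
m_dot = 0.3444 kg/s

0.3444


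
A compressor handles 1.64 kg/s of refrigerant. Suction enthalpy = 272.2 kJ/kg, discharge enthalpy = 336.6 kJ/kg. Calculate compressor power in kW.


dh = 336.6 - 272.2 = 64.4 kJ/kg
W = m_dot * dh = 1.64 * 64.4 = 105.62 kW

105.62


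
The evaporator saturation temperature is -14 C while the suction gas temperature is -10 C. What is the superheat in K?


Superheat = T_suction - T_evap
Superheat = -10 - (-14)
Superheat = 4 K

4


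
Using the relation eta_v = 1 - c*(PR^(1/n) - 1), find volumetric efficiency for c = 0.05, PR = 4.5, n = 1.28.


PR^(1/n) = 4.5^(1/1.28) = 3.23833875
eta_v = 1 - 0.05 * (3.23833875 - 1)
eta_v = 0.8881

0.8881


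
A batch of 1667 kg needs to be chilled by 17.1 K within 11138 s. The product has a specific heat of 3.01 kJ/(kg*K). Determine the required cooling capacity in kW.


Q = m * cp * dT / t
Q = 1667 * 3.01 * 17.1 / 11138
Q = 7.704 kW

7.704


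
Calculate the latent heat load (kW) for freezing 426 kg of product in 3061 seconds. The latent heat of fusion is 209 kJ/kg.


Q_lat = m * h_fg / t
Q_lat = 426 * 209 / 3061
Q_lat = 29.09 kW

29.09


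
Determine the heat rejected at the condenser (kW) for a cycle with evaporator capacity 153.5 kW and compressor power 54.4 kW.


Q_cond = Q_evap + W
Q_cond = 153.5 + 54.4
Q_cond = 207.9 kW

207.9


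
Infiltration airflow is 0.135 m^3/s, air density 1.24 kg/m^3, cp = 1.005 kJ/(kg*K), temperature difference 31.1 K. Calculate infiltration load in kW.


Q = V_dot * rho * cp * dT
Q = 0.135 * 1.24 * 1.005 * 31.1
Q = 5.232 kW

5.232


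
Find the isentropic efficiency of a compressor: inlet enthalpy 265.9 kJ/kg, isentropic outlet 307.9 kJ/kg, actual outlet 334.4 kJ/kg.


dh_ideal = 307.9 - 265.9 = 42.0 kJ/kg
dh_actual = 334.4 - 265.9 = 68.5 kJ/kg
eta_s = dh_ideal / dh_actual = 42.0 / 68.5
eta_s = 0.6131

0.6131


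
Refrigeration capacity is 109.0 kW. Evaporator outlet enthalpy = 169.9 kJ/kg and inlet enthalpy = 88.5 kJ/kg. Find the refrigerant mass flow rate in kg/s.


dh = 169.9 - 88.5 = 81.4 kJ/kg
m_dot = Q / dh = 109.0 / 81.4 = 1.3391 kg/s

1.3391


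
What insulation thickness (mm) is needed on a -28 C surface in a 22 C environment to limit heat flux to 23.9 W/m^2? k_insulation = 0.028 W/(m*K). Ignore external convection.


dT = 22 - (-28) = 50 K
thickness = k * dT / q_max * 1000
thickness = 0.028 * 50 / 23.9 * 1000
thickness = 58.6 mm

58.6


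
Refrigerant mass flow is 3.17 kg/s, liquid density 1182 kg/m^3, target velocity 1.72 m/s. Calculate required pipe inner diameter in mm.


A = m_dot / (rho * v) = 3.17 / (1182 * 1.72) = 0.001559241333 m^2
d = sqrt(4*A/pi) * 1000
d = 44.6 mm

44.6


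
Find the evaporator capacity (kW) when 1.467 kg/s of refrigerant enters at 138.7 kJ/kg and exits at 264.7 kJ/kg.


dh = 264.7 - 138.7 = 126.0 kJ/kg
Q_evap = m_dot * dh = 1.467 * 126.0
Q_evap = 184.84 kW

184.84


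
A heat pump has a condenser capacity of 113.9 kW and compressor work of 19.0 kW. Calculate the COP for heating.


COP_hp = Q_cond / W
COP_hp = 113.9 / 19.0
COP_hp = 5.995

5.995


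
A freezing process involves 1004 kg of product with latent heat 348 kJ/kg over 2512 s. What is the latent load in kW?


Q_lat = m * h_fg / t
Q_lat = 1004 * 348 / 2512
Q_lat = 139.09 kW

139.09


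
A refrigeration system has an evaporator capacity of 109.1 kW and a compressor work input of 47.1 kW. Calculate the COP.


COP = Q_evap / W
COP = 109.1 / 47.1
COP = 2.316

2.316


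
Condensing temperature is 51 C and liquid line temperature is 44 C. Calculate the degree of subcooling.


Subcooling = T_cond - T_liquid
Subcooling = 51 - 44
Subcooling = 7 K

7


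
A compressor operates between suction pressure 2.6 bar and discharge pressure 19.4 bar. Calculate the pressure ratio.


PR = P_high / P_low
PR = 19.4 / 2.6
PR = 7.462

7.462


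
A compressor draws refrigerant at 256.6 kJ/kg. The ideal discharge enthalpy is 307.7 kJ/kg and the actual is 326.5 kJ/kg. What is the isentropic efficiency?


dh_ideal = 307.7 - 256.6 = 51.1 kJ/kg
dh_actual = 326.5 - 256.6 = 69.9 kJ/kg
eta_s = dh_ideal / dh_actual = 51.1 / 69.9
eta_s = 0.731

0.731


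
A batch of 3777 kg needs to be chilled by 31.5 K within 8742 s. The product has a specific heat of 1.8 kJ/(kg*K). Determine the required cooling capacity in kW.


Q = m * cp * dT / t
Q = 3777 * 1.8 * 31.5 / 8742
Q = 24.497 kW

24.497


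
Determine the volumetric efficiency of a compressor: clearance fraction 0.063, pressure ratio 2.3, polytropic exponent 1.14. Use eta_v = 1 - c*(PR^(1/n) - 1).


PR^(1/n) = 2.3^(1/1.14) = 2.07637179
eta_v = 1 - 0.063 * (2.07637179 - 1)
eta_v = 0.9322

0.9322


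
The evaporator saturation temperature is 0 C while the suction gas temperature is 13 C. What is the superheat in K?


Superheat = T_suction - T_evap
Superheat = 13 - (0)
Superheat = 13 K

13


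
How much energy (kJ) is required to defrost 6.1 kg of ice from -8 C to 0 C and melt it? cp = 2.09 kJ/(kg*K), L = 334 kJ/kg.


Sensible heat = cp * dT = 2.09 * 8 = 16.72 kJ/kg
Total per kg = 16.72 + 334 = 350.72 kJ/kg
Q = m * total = 6.1 * 350.72
Q = 2139.4 kJ

2139.4


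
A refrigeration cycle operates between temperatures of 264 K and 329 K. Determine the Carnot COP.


dT = 329 - 264 = 65 K
COP_carnot = T_cold / dT = 264 / 65
COP_carnot = 4.062

4.062


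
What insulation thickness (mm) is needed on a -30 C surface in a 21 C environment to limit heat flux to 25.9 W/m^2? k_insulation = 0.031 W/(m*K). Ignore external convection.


dT = 21 - (-30) = 51 K
thickness = k * dT / q_max * 1000
thickness = 0.031 * 51 / 25.9 * 1000
thickness = 61.0 mm

61.0


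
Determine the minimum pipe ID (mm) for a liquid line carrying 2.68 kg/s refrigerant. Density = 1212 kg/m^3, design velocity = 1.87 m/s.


A = m_dot / (rho * v) = 2.68 / (1212 * 1.87) = 0.001182471188 m^2
d = sqrt(4*A/pi) * 1000
d = 38.8 mm

38.8


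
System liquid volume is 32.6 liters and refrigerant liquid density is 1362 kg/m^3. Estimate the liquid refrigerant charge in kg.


Charge = V * rho / 1000
Charge = 32.6 * 1362 / 1000
Charge = 44.4 kg

44.4


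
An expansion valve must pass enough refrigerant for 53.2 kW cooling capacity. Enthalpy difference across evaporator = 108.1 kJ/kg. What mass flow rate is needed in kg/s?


m_dot = Q / dh
m_dot = 53.2 / 108.1
m_dot = 0.4921 kg/s

0.4921


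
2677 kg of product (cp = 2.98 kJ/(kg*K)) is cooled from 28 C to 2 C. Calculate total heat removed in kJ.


dT = 28 - (2) = 26 K
Q = m * cp * dT = 2677 * 2.98 * 26
Q = 207414 kJ

207414


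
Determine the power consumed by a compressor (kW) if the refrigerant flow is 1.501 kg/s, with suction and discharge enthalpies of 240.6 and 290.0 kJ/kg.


dh = 290.0 - 240.6 = 49.4 kJ/kg
W = m_dot * dh = 1.501 * 49.4 = 74.15 kW

74.15


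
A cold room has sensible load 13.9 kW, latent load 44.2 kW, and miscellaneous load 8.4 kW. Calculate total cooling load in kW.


Q_total = Q_s + Q_l + Q_misc
Q_total = 13.9 + 44.2 + 8.4
Q_total = 66.5 kW

66.5


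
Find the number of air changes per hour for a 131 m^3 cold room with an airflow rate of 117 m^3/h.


ACH = flow / volume
ACH = 117 / 131
ACH = 0.893

0.893


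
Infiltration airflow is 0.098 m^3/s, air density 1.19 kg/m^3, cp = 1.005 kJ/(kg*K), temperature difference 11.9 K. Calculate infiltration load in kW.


Q = V_dot * rho * cp * dT
Q = 0.098 * 1.19 * 1.005 * 11.9
Q = 1.395 kW

1.395


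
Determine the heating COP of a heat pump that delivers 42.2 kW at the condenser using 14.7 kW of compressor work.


COP_hp = Q_cond / W
COP_hp = 42.2 / 14.7
COP_hp = 2.871

2.871


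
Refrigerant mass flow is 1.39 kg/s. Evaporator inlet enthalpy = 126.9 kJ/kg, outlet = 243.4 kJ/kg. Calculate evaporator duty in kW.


dh = 243.4 - 126.9 = 116.5 kJ/kg
Q_evap = m_dot * dh = 1.39 * 116.5
Q_evap = 161.94 kW

161.94


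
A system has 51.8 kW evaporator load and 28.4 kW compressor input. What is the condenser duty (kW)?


Q_cond = Q_evap + W
Q_cond = 51.8 + 28.4
Q_cond = 80.2 kW

80.2


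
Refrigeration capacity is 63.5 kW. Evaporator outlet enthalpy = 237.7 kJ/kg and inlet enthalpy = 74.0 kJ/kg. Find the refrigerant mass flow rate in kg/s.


dh = 237.7 - 74.0 = 163.7 kJ/kg
m_dot = Q / dh = 63.5 / 163.7 = 0.3879 kg/s

0.3879


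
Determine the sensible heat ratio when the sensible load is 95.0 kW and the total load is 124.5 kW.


SHR = Q_sensible / Q_total
SHR = 95.0 / 124.5
SHR = 0.763

0.763


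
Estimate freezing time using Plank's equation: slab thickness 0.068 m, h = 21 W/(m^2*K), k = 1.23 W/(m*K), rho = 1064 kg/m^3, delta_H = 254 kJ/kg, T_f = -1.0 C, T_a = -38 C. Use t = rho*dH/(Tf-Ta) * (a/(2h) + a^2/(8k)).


dT = -1.0 - (-38) = 37.0 K
term1 = a/(2h) = 0.068/(2*21) = 0.001619047619
term2 = a^2/(8k) = 0.068^2/(8*1.23) = 0.0004699186992
t = rho*dH*1000/dT * (term1 + term2)
t = 1064*254*1000/37.0 * (0.001619047619 + 0.0004699186992)
t = 15258 s

15258


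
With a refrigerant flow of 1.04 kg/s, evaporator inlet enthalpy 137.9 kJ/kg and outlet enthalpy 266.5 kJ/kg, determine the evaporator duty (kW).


dh = 266.5 - 137.9 = 128.6 kJ/kg
Q_evap = m_dot * dh = 1.04 * 128.6
Q_evap = 133.74 kW

133.74


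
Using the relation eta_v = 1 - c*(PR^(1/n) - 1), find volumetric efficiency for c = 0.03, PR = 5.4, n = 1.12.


PR^(1/n) = 5.4^(1/1.12) = 4.50736782
eta_v = 1 - 0.03 * (4.50736782 - 1)
eta_v = 0.8948

0.8948


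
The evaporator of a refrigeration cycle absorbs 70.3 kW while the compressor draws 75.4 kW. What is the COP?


COP = Q_evap / W
COP = 70.3 / 75.4
COP = 0.932

0.932


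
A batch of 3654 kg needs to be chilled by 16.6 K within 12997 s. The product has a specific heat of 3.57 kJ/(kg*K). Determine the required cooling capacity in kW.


Q = m * cp * dT / t
Q = 3654 * 3.57 * 16.6 / 12997
Q = 16.661 kW

16.661


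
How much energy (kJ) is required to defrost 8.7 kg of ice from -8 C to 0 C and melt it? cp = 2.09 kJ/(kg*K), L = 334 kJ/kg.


Sensible heat = cp * dT = 2.09 * 8 = 16.72 kJ/kg
Total per kg = 16.72 + 334 = 350.72 kJ/kg
Q = m * total = 8.7 * 350.72
Q = 3051.3 kJ

3051.3


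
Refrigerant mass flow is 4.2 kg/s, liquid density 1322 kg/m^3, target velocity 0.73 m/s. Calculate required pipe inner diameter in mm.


A = m_dot / (rho * v) = 4.2 / (1322 * 0.73) = 0.004352061012 m^2
d = sqrt(4*A/pi) * 1000
d = 74.4 mm

74.4


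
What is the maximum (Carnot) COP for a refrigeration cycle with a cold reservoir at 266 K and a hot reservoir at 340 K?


dT = 340 - 266 = 74 K
COP_carnot = T_cold / dT = 266 / 74
COP_carnot = 3.595

3.595


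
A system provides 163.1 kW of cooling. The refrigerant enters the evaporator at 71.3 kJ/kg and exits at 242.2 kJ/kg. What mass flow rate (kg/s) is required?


dh = 242.2 - 71.3 = 170.9 kJ/kg
m_dot = Q / dh = 163.1 / 170.9 = 0.9544 kg/s

0.9544


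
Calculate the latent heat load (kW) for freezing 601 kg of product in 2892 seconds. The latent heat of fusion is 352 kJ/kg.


Q_lat = m * h_fg / t
Q_lat = 601 * 352 / 2892
Q_lat = 73.15 kW

73.15


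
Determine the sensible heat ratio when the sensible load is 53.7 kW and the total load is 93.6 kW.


SHR = Q_sensible / Q_total
SHR = 53.7 / 93.6
SHR = 0.574

0.574


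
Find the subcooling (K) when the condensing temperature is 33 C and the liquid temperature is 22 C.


Subcooling = T_cond - T_liquid
Subcooling = 33 - 22
Subcooling = 11 K

11


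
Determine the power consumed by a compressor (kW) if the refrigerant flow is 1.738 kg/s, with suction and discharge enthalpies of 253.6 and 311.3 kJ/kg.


dh = 311.3 - 253.6 = 57.7 kJ/kg
W = m_dot * dh = 1.738 * 57.7 = 100.28 kW

100.28


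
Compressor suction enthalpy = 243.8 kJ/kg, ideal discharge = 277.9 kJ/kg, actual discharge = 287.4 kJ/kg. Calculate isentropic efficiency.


dh_ideal = 277.9 - 243.8 = 34.1 kJ/kg
dh_actual = 287.4 - 243.8 = 43.6 kJ/kg
eta_s = dh_ideal / dh_actual = 34.1 / 43.6
eta_s = 0.7821

0.7821
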